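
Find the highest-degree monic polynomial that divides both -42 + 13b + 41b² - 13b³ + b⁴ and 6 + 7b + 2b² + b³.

1 + b

Euclidean algorithm in ℚ[b]:
  b⁴ - 13b³ + 41b² + 13b - 42 = (b - 15)(b³ + 2b² + 7b + 6) + (64b² + 112b + 48)
  b³ + 2b² + 7b + 6 = ((1/64)b + 1/256)(64b² + 112b + 48) + ((93/16)b + 93/16)
  64b² + 112b + 48 = ((1024/93)b + 256/31)((93/16)b + 93/16) + (0)
Last nonzero remainder: (93/16)b + 93/16. Dividing through by 93/16 gives the monic gcd b + 1.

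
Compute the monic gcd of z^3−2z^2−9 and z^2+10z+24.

1

Euclidean algorithm in ℚ[z]:
  z^3−2z^2−9 = (z−12)(z^2+10z+24) + (96z+279)
  z^2+10z+24 = ((1/96)z+227/3072)(96z+279) + (3465/1024)
  96z+279 = ((32768/1155)z+31744/385)(3465/1024) + (0)
The last nonzero remainder is the constant 3465/1024, so the polynomials are coprime and gcd = 1.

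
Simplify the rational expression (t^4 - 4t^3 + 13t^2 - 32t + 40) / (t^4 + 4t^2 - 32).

(t^2 - 4t + 5)/(t^2 - 4)

Euclidean algorithm in ℚ[t]:
  t^4 - 4t^3 + 13t^2 - 32t + 40 = (t^4 + 4t^2 - 32) + (-4t^3 + 9t^2 - 32t + 72)
  t^4 + 4t^2 - 32 = (-(1/4)t - 9/16)(-4t^3 + 9t^2 - 32t + 72) + ((17/16)t^2 + 17/2)
  -4t^3 + 9t^2 - 32t + 72 = (-(64/17)t + 144/17)((17/16)t^2 + 17/2) + (0)
Last nonzero remainder: (17/16)t^2 + 17/2. Dividing through by 17/16 gives the monic gcd t^2 + 8.
Cancel t^2 + 8 from numerator and denominator to get the reduced form.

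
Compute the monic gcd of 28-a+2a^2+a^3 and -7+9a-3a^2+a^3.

7-2a+a^2

Euclidean algorithm in ℚ[a]:
  a^3+2a^2-a+28 = (a^3-3a^2+9a-7) + (5a^2-10a+35)
  a^3-3a^2+9a-7 = ((1/5)a-1/5)(5a^2-10a+35) + (0)
Last nonzero remainder: 5a^2-10a+35. Dividing through by 5 gives the monic gcd a^2-2a+7.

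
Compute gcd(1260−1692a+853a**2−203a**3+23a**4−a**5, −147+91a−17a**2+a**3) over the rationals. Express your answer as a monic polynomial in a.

21−10a+a**2

By polynomial division,
  −a**5+23a**4−203a**3+853a**2−1692a+1260 = (−a**2+6a−10)(a**3−17a**2+91a−147) + (−10a**2+100a−210)
  a**3−17a**2+91a−147 = (−(1/10)a+7/10)(−10a**2+100a−210) + (0)
Last nonzero remainder: −10a**2+100a−210. Dividing through by −10 gives the monic gcd a**2−10a+21.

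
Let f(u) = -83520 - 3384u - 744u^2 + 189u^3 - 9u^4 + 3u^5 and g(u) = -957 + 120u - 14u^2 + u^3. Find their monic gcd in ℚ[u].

87 - 3u + u^2

Apply the Euclidean algorithm:
  3u^5 - 9u^4 + 189u^3 - 744u^2 - 3384u - 83520 = (3u^2 + 33u + 291)(u^3 - 14u^2 + 120u - 957) + (2241u^2 - 6723u + 194967)
  u^3 - 14u^2 + 120u - 957 = ((1/2241)u - 11/2241)(2241u^2 - 6723u + 194967) + (0)
Last nonzero remainder: 2241u^2 - 6723u + 194967. Dividing through by 2241 gives the monic gcd u^2 - 3u + 87.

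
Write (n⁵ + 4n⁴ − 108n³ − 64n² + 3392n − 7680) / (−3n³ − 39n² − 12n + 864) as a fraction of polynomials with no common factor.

(−n³ + 76n − 240)/(3n + 27)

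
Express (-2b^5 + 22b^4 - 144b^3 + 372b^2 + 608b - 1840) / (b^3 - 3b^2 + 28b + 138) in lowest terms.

(-2b^3 + 10b^2 + 8b - 40)/(b + 3)

Repeated division with remainder:
  -2b^5 + 22b^4 - 144b^3 + 372b^2 + 608b - 1840 = (-2b^2 + 16b - 40)(b^3 - 3b^2 + 28b + 138) + (80b^2 - 480b + 3680)
  b^3 - 3b^2 + 28b + 138 = ((1/80)b + 3/80)(80b^2 - 480b + 3680) + (0)
Last nonzero remainder: 80b^2 - 480b + 3680. Dividing through by 80 gives the monic gcd b^2 - 6b + 46.
Cancel b^2 - 6b + 46 from numerator and denominator to get the reduced form.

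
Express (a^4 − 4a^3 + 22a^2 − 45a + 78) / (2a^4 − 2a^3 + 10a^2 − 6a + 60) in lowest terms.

Repeated division with remainder:
  a^4 − 4a^3 + 22a^2 − 45a + 78 = (1/2)(2a^4 − 2a^3 + 10a^2 − 6a + 60) + (−3a^3 + 17a^2 − 42a + 48)
  2a^4 − 2a^3 + 10a^2 − 6a + 60 = (−(2/3)a − 28/9)(−3a^3 + 17a^2 − 42a + 48) + ((314/9)a^2 − (314/3)a + 628/3)
  −3a^3 + 17a^2 − 42a + 48 = (−(27/314)a + 36/157)((314/9)a^2 − (314/3)a + 628/3) + (0)
Last nonzero remainder: (314/9)a^2 − (314/3)a + 628/3. Dividing through by 314/9 gives the monic gcd a^2 − 3a + 6.
Cancel a^2 − 3a + 6 from numerator and denominator to get the reduced form.

(a^2 − a + 13)/(2a^2 + 4a + 10)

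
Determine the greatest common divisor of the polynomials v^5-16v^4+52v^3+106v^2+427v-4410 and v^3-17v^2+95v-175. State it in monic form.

By polynomial division,
  v^5-16v^4+52v^3+106v^2+427v-4410 = (v^2+v-26)(v^3-17v^2+95v-175) + (-256v^2+3072v-8960)
  v^3-17v^2+95v-175 = (-(1/256)v+5/256)(-256v^2+3072v-8960) + (0)
Last nonzero remainder: -256v^2+3072v-8960. Dividing through by -256 gives the monic gcd v^2-12v+35.

v^2-12v+35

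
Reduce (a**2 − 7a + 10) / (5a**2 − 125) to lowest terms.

(a − 2)/(5a + 25)

Repeated division with remainder:
  a**2 − 7a + 10 = (1/5)(5a**2 − 125) + (−7a + 35)
  5a**2 − 125 = (−(5/7)a − 25/7)(−7a + 35) + (0)
Last nonzero remainder: −7a + 35. Dividing through by −7 gives the monic gcd a − 5.
Cancel a − 5 from numerator and denominator to get the reduced form.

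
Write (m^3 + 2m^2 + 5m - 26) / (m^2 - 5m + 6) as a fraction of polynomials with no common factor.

(m^2 + 4m + 13)/(m - 3)

Repeated division with remainder:
  m^3 + 2m^2 + 5m - 26 = (m + 7)(m^2 - 5m + 6) + (34m - 68)
  m^2 - 5m + 6 = ((1/34)m - 3/34)(34m - 68) + (0)
Last nonzero remainder: 34m - 68. Dividing through by 34 gives the monic gcd m - 2.
Cancel m - 2 from numerator and denominator to get the reduced form.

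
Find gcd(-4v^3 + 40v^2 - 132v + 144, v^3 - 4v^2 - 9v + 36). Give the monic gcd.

v^2 - 7v + 12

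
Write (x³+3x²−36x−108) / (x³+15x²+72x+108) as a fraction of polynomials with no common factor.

(x−6)/(x+6)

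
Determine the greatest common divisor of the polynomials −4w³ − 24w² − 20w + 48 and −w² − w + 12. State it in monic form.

By polynomial division,
  −4w³ − 24w² − 20w + 48 = (4w + 20)(−w² − w + 12) + (−48w − 192)
  −w² − w + 12 = ((1/48)w − 1/16)(−48w − 192) + (0)
Last nonzero remainder: −48w − 192. Dividing through by −48 gives the monic gcd w + 4.

w + 4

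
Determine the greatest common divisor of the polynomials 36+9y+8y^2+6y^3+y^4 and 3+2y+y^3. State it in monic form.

By polynomial division,
  y^4+6y^3+8y^2+9y+36 = (y+6)(y^3+2y+3) + (6y^2-6y+18)
  y^3+2y+3 = ((1/6)y+1/6)(6y^2-6y+18) + (0)
Last nonzero remainder: 6y^2-6y+18. Dividing through by 6 gives the monic gcd y^2-y+3.

3-y+y^2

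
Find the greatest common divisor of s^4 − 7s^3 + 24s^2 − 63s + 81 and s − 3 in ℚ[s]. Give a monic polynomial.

s − 3

Apply the Euclidean algorithm:
  s^4 − 7s^3 + 24s^2 − 63s + 81 = (s^3 − 4s^2 + 12s − 27)(s − 3) + (0)
The last nonzero remainder s − 3 is already monic.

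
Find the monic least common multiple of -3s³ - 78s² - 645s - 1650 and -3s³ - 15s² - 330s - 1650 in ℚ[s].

s⁵ + 26s⁴ + 325s³ + 3410s² + 23650s + 60500

Repeated division with remainder:
  -3s³ - 78s² - 645s - 1650 = (-3s³ - 15s² - 330s - 1650) + (-63s² - 315s)
  -3s³ - 15s² - 330s - 1650 = ((1/21)s)(-63s² - 315s) + (-330s - 1650)
  -63s² - 315s = ((21/110)s)(-330s - 1650) + (0)
Last nonzero remainder: -330s - 1650. Dividing through by -330 gives the monic gcd s + 5.
Then lcm(f, g) = f·g / gcd(f, g); expanding and making the result monic gives the answer.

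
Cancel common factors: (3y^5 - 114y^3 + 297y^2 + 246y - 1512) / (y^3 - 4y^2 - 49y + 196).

(3y^3 - 9y^2 - 3y + 54)/(y - 7)

By polynomial division,
  3y^5 - 114y^3 + 297y^2 + 246y - 1512 = (3y^2 + 12y + 81)(y^3 - 4y^2 - 49y + 196) + (621y^2 + 1863y - 17388)
  y^3 - 4y^2 - 49y + 196 = ((1/621)y - 7/621)(621y^2 + 1863y - 17388) + (0)
Last nonzero remainder: 621y^2 + 1863y - 17388. Dividing through by 621 gives the monic gcd y^2 + 3y - 28.
Cancel y^2 + 3y - 28 from numerator and denominator to get the reduced form.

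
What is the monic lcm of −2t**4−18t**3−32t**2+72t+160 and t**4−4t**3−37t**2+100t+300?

Repeated division with remainder:
  −2t**4−18t**3−32t**2+72t+160 = (−2)(t**4−4t**3−37t**2+100t+300) + (−26t**3−106t**2+272t+760)
  t**4−4t**3−37t**2+100t+300 = (−(1/26)t+105/338)(−26t**3−106t**2+272t+760) + ((1080/169)t**2+(7560/169)t+10800/169)
  −26t**3−106t**2+272t+760 = (−(2197/540)t+3211/270)((1080/169)t**2+(7560/169)t+10800/169) + (0)
Last nonzero remainder: (1080/169)t**2+(7560/169)t+10800/169. Dividing through by 1080/169 gives the monic gcd t**2+7t+10.
Then lcm(f, g) = f·g / gcd(f, g); expanding and making the result monic gives the answer.

t**6−2t**5−53t**4+58t**3+796t**2−200t−2400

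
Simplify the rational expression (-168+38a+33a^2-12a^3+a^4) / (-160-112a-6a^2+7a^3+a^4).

Apply the Euclidean algorithm:
  a^4-12a^3+33a^2+38a-168 = (a^4+7a^3-6a^2-112a-160) + (-19a^3+39a^2+150a-8)
  a^4+7a^3-6a^2-112a-160 = (-(1/19)a-172/361)(-19a^3+39a^2+150a-8) + ((7392/361)a^2-(14784/361)a-59136/361)
  -19a^3+39a^2+150a-8 = (-(6859/7392)a+361/7392)((7392/361)a^2-(14784/361)a-59136/361) + (0)
Last nonzero remainder: (7392/361)a^2-(14784/361)a-59136/361. Dividing through by 7392/361 gives the monic gcd a^2-2a-8.
Cancel a^2-2a-8 from numerator and denominator to get the reduced form.

(21-10a+a^2)/(20+9a+a^2)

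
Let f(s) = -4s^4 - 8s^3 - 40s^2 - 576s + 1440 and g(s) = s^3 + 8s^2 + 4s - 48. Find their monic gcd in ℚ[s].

s^2 + 4s - 12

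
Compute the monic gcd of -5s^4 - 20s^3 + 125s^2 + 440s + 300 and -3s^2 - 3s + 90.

s^2 + s - 30

Repeated division with remainder:
  -5s^4 - 20s^3 + 125s^2 + 440s + 300 = ((5/3)s^2 + 5s + 10/3)(-3s^2 - 3s + 90) + (0)
Last nonzero remainder: -3s^2 - 3s + 90. Dividing through by -3 gives the monic gcd s^2 + s - 30.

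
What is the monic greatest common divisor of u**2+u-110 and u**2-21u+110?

Repeated division with remainder:
  u**2+u-110 = (u**2-21u+110) + (22u-220)
  u**2-21u+110 = ((1/22)u-1/2)(22u-220) + (0)
Last nonzero remainder: 22u-220. Dividing through by 22 gives the monic gcd u-10.

u-10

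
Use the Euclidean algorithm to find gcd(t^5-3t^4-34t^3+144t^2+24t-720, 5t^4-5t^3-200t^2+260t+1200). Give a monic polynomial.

t^3+3t^2-28t-60

Repeated division with remainder:
  t^5-3t^4-34t^3+144t^2+24t-720 = ((1/5)t-2/5)(5t^4-5t^3-200t^2+260t+1200) + (4t^3+12t^2-112t-240)
  5t^4-5t^3-200t^2+260t+1200 = ((5/4)t-5)(4t^3+12t^2-112t-240) + (0)
Last nonzero remainder: 4t^3+12t^2-112t-240. Dividing through by 4 gives the monic gcd t^3+3t^2-28t-60.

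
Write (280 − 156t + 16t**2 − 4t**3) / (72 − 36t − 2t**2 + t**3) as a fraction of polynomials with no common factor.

(−140 + 8t − 4t**2)/(−36 + t**2)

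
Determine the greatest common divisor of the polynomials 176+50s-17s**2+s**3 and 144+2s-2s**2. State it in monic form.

1

Apply the Euclidean algorithm:
  s**3-17s**2+50s+176 = (-(1/2)s+8)(-2s**2+2s+144) + (106s-976)
  -2s**2+2s+144 = (-(1/53)s-435/2809)(106s-976) + (-20064/2809)
  106s-976 = (-(148877/10032)s+171349/1254)(-20064/2809) + (0)
The last nonzero remainder is the constant -20064/2809, so the polynomials are coprime and gcd = 1.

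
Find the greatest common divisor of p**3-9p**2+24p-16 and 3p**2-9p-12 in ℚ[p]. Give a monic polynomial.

p-4

Euclidean algorithm in ℚ[p]:
  p**3-9p**2+24p-16 = ((1/3)p-2)(3p**2-9p-12) + (10p-40)
  3p**2-9p-12 = ((3/10)p+3/10)(10p-40) + (0)
Last nonzero remainder: 10p-40. Dividing through by 10 gives the monic gcd p-4.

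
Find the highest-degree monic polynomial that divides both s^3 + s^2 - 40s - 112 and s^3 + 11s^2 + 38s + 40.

s + 4

Apply the Euclidean algorithm:
  s^3 + s^2 - 40s - 112 = (s^3 + 11s^2 + 38s + 40) + (-10s^2 - 78s - 152)
  s^3 + 11s^2 + 38s + 40 = (-(1/10)s - 8/25)(-10s^2 - 78s - 152) + (-(54/25)s - 216/25)
  -10s^2 - 78s - 152 = ((125/27)s + 475/27)(-(54/25)s - 216/25) + (0)
Last nonzero remainder: -(54/25)s - 216/25. Dividing through by -54/25 gives the monic gcd s + 4.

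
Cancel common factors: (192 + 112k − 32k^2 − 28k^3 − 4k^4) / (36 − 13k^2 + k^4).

By polynomial division,
  −4k^4 − 28k^3 − 32k^2 + 112k + 192 = (−4)(k^4 − 13k^2 + 36) + (−28k^3 − 84k^2 + 112k + 336)
  k^4 − 13k^2 + 36 = (−(1/28)k + 3/28)(−28k^3 − 84k^2 + 112k + 336) + (0)
Last nonzero remainder: −28k^3 − 84k^2 + 112k + 336. Dividing through by −28 gives the monic gcd k^3 + 3k^2 − 4k − 12.
Cancel k^3 + 3k^2 − 4k − 12 from numerator and denominator to get the reduced form.

(−16 − 4k)/(−3 + k)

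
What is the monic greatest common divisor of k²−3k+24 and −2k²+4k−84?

1

Repeated division with remainder:
  k²−3k+24 = (−1/2)(−2k²+4k−84) + (−k−18)
  −2k²+4k−84 = (2k−40)(−k−18) + (−804)
  −k−18 = ((1/804)k+3/134)(−804) + (0)
The last nonzero remainder is the constant −804, so the polynomials are coprime and gcd = 1.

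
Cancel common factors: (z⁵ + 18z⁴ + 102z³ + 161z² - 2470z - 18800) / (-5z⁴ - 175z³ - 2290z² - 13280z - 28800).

Euclidean algorithm in ℚ[z]:
  z⁵ + 18z⁴ + 102z³ + 161z² - 2470z - 18800 = (-(1/5)z + 17/5)(-5z⁴ - 175z³ - 2290z² - 13280z - 28800) + (239z³ + 5291z² + 36922z + 79120)
  -5z⁴ - 175z³ - 2290z² - 13280z - 28800 = (-(5/239)z - 15370/57121)(239z³ + 5291z² + 36922z + 79120) + (-(5362630/57121)z² - (96527340/57121)z - 429010400/57121)
  239z³ + 5291z² + 36922z + 79120 = (-(13651919/5362630)z - 56492669/5362630)(-(5362630/57121)z² - (96527340/57121)z - 429010400/57121) + (0)
Last nonzero remainder: -(5362630/57121)z² - (96527340/57121)z - 429010400/57121. Dividing through by -5362630/57121 gives the monic gcd z² + 18z + 80.
Cancel z² + 18z + 80 from numerator and denominator to get the reduced form.

(-z³ - 22z + 235)/(5z² + 85z + 360)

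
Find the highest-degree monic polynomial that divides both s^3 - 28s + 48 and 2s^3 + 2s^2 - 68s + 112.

s^2 - 6s + 8

By polynomial division,
  s^3 - 28s + 48 = (1/2)(2s^3 + 2s^2 - 68s + 112) + (-s^2 + 6s - 8)
  2s^3 + 2s^2 - 68s + 112 = (-2s - 14)(-s^2 + 6s - 8) + (0)
Last nonzero remainder: -s^2 + 6s - 8. Dividing through by -1 gives the monic gcd s^2 - 6s + 8.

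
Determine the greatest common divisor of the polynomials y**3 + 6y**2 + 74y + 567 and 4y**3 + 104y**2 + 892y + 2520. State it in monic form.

Repeated division with remainder:
  y**3 + 6y**2 + 74y + 567 = (1/4)(4y**3 + 104y**2 + 892y + 2520) + (−20y**2 − 149y − 63)
  4y**3 + 104y**2 + 892y + 2520 = (−(1/5)y − 371/100)(−20y**2 − 149y − 63) + ((32661/100)y + 228627/100)
  −20y**2 − 149y − 63 = (−(2000/32661)y − 100/3629)((32661/100)y + 228627/100) + (0)
Last nonzero remainder: (32661/100)y + 228627/100. Dividing through by 32661/100 gives the monic gcd y + 7.

y + 7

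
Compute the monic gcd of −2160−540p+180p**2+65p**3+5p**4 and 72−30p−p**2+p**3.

Repeated division with remainder:
  5p**4+65p**3+180p**2−540p−2160 = (5p+70)(p**3−p**2−30p+72) + (400p**2+1200p−7200)
  p**3−p**2−30p+72 = ((1/400)p−1/100)(400p**2+1200p−7200) + (0)
Last nonzero remainder: 400p**2+1200p−7200. Dividing through by 400 gives the monic gcd p**2+3p−18.

−18+3p+p**2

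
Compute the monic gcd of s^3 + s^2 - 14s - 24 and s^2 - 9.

Repeated division with remainder:
  s^3 + s^2 - 14s - 24 = (s + 1)(s^2 - 9) + (-5s - 15)
  s^2 - 9 = (-(1/5)s + 3/5)(-5s - 15) + (0)
Last nonzero remainder: -5s - 15. Dividing through by -5 gives the monic gcd s + 3.

s + 3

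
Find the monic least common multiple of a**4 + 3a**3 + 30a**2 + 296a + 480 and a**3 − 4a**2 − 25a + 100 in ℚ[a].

Repeated division with remainder:
  a**4 + 3a**3 + 30a**2 + 296a + 480 = (a + 7)(a**3 − 4a**2 − 25a + 100) + (83a**2 + 371a − 220)
  a**3 − 4a**2 − 25a + 100 = ((1/83)a − 703/6889)(83a**2 + 371a − 220) + ((106848/6889)a + 534240/6889)
  83a**2 + 371a − 220 = ((571787/106848)a − 75779/26712)((106848/6889)a + 534240/6889) + (0)
Last nonzero remainder: (106848/6889)a + 534240/6889. Dividing through by 106848/6889 gives the monic gcd a + 5.
Then lcm(f, g) = f·g / gcd(f, g); expanding and making the result monic gives the answer.

a**6 − 6a**5 + 23a**4 + 86a**3 − 1584a**2 + 1600a + 9600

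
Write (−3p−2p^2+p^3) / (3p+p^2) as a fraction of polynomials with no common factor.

Repeated division with remainder:
  p^3−2p^2−3p = (p−5)(p^2+3p) + (12p)
  p^2+3p = ((1/12)p+1/4)(12p) + (0)
Last nonzero remainder: 12p. Dividing through by 12 gives the monic gcd p.
Cancel p from numerator and denominator to get the reduced form.

(−3−2p+p^2)/(3+p)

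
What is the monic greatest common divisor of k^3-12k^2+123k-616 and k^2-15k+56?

k-7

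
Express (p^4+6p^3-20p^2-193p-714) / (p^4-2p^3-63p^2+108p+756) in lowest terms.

(p^2+5p+17)/(p^2-3p-18)

Repeated division with remainder:
  p^4+6p^3-20p^2-193p-714 = (p^4-2p^3-63p^2+108p+756) + (8p^3+43p^2-301p-1470)
  p^4-2p^3-63p^2+108p+756 = ((1/8)p-59/64)(8p^3+43p^2-301p-1470) + ((913/64)p^2+(913/64)p-19173/32)
  8p^3+43p^2-301p-1470 = ((512/913)p+2240/913)((913/64)p^2+(913/64)p-19173/32) + (0)
Last nonzero remainder: (913/64)p^2+(913/64)p-19173/32. Dividing through by 913/64 gives the monic gcd p^2+p-42.
Cancel p^2+p-42 from numerator and denominator to get the reduced form.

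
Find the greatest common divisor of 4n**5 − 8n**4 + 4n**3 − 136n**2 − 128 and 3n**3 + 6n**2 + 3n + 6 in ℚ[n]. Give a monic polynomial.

Repeated division with remainder:
  4n**5 − 8n**4 + 4n**3 − 136n**2 − 128 = ((4/3)n**2 − (16/3)n + 32/3)(3n**3 + 6n**2 + 3n + 6) + (−192n**2 − 192)
  3n**3 + 6n**2 + 3n + 6 = (−(1/64)n − 1/32)(−192n**2 − 192) + (0)
Last nonzero remainder: −192n**2 − 192. Dividing through by −192 gives the monic gcd n**2 + 1.

n**2 + 1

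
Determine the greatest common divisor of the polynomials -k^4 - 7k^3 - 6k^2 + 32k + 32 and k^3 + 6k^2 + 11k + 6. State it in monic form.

Repeated division with remainder:
  -k^4 - 7k^3 - 6k^2 + 32k + 32 = (-k - 1)(k^3 + 6k^2 + 11k + 6) + (11k^2 + 49k + 38)
  k^3 + 6k^2 + 11k + 6 = ((1/11)k + 17/121)(11k^2 + 49k + 38) + ((80/121)k + 80/121)
  11k^2 + 49k + 38 = ((1331/80)k + 2299/40)((80/121)k + 80/121) + (0)
Last nonzero remainder: (80/121)k + 80/121. Dividing through by 80/121 gives the monic gcd k + 1.

k + 1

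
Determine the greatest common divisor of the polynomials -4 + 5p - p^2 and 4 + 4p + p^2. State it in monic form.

By polynomial division,
  -p^2 + 5p - 4 = (-1)(p^2 + 4p + 4) + (9p)
  p^2 + 4p + 4 = ((1/9)p + 4/9)(9p) + (4)
  9p = ((9/4)p)(4) + (0)
The last nonzero remainder is the constant 4, so the polynomials are coprime and gcd = 1.

1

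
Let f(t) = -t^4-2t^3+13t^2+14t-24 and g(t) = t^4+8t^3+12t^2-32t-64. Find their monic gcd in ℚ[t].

Apply the Euclidean algorithm:
  -t^4-2t^3+13t^2+14t-24 = (-1)(t^4+8t^3+12t^2-32t-64) + (6t^3+25t^2-18t-88)
  t^4+8t^3+12t^2-32t-64 = ((1/6)t+23/36)(6t^3+25t^2-18t-88) + (-(35/36)t^2-(35/6)t-70/9)
  6t^3+25t^2-18t-88 = (-(216/35)t+396/35)(-(35/36)t^2-(35/6)t-70/9) + (0)
Last nonzero remainder: -(35/36)t^2-(35/6)t-70/9. Dividing through by -35/36 gives the monic gcd t^2+6t+8.

t^2+6t+8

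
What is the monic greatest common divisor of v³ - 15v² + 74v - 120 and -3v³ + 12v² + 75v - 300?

By polynomial division,
  v³ - 15v² + 74v - 120 = (-1/3)(-3v³ + 12v² + 75v - 300) + (-11v² + 99v - 220)
  -3v³ + 12v² + 75v - 300 = ((3/11)v + 15/11)(-11v² + 99v - 220) + (0)
Last nonzero remainder: -11v² + 99v - 220. Dividing through by -11 gives the monic gcd v² - 9v + 20.

v² - 9v + 20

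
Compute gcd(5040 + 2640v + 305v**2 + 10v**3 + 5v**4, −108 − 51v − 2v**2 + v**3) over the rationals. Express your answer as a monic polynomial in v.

12 + 7v + v**2

Euclidean algorithm in ℚ[v]:
  5v**4 + 10v**3 + 305v**2 + 2640v + 5040 = (5v + 20)(v**3 − 2v**2 − 51v − 108) + (600v**2 + 4200v + 7200)
  v**3 − 2v**2 − 51v − 108 = ((1/600)v − 3/200)(600v**2 + 4200v + 7200) + (0)
Last nonzero remainder: 600v**2 + 4200v + 7200. Dividing through by 600 gives the monic gcd v**2 + 7v + 12.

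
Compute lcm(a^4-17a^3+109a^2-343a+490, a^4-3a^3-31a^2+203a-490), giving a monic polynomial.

By polynomial division,
  a^4-17a^3+109a^2-343a+490 = (a^4-3a^3-31a^2+203a-490) + (-14a^3+140a^2-546a+980)
  a^4-3a^3-31a^2+203a-490 = (-(1/14)a-1/2)(-14a^3+140a^2-546a+980) + (0)
Last nonzero remainder: -14a^3+140a^2-546a+980. Dividing through by -14 gives the monic gcd a^3-10a^2+39a-70.
Then lcm(f, g) = f·g / gcd(f, g); expanding and making the result monic gives the answer.

a^5-10a^4-10a^3+420a^2-1911a+3430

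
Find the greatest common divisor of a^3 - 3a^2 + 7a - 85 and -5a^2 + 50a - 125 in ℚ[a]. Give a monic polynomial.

a - 5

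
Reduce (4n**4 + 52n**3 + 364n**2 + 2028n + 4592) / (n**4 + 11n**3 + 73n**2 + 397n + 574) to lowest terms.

(4n + 16)/(n + 2)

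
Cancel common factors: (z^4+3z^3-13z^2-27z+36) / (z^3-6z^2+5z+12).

(z^3+6z^2+5z-12)/(z^2-3z-4)

Repeated division with remainder:
  z^4+3z^3-13z^2-27z+36 = (z+9)(z^3-6z^2+5z+12) + (36z^2-84z-72)
  z^3-6z^2+5z+12 = ((1/36)z-11/108)(36z^2-84z-72) + (-(14/9)z+14/3)
  36z^2-84z-72 = (-(162/7)z-108/7)(-(14/9)z+14/3) + (0)
Last nonzero remainder: -(14/9)z+14/3. Dividing through by -14/9 gives the monic gcd z-3.
Cancel z-3 from numerator and denominator to get the reduced form.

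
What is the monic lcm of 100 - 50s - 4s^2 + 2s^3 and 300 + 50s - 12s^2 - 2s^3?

300 - 100s - 37s^2 + 4s^3 + s^4

Euclidean algorithm in ℚ[s]:
  2s^3 - 4s^2 - 50s + 100 = (-1)(-2s^3 - 12s^2 + 50s + 300) + (-16s^2 + 400)
  -2s^3 - 12s^2 + 50s + 300 = ((1/8)s + 3/4)(-16s^2 + 400) + (0)
Last nonzero remainder: -16s^2 + 400. Dividing through by -16 gives the monic gcd s^2 - 25.
Then lcm(f, g) = f·g / gcd(f, g); expanding and making the result monic gives the answer.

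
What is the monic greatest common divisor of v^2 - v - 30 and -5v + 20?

1

Repeated division with remainder:
  v^2 - v - 30 = (-(1/5)v - 3/5)(-5v + 20) + (-18)
  -5v + 20 = ((5/18)v - 10/9)(-18) + (0)
The last nonzero remainder is the constant -18, so the polynomials are coprime and gcd = 1.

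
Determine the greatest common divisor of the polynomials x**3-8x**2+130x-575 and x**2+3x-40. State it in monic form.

Repeated division with remainder:
  x**3-8x**2+130x-575 = (x-11)(x**2+3x-40) + (203x-1015)
  x**2+3x-40 = ((1/203)x+8/203)(203x-1015) + (0)
Last nonzero remainder: 203x-1015. Dividing through by 203 gives the monic gcd x-5.

x-5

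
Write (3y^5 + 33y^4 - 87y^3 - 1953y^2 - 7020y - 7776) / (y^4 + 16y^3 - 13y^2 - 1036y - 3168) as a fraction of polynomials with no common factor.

(3y^2 + 18y + 27)/(y + 11)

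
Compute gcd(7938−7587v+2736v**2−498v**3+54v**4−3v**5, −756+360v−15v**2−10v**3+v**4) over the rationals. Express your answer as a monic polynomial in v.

By polynomial division,
  −3v**5+54v**4−498v**3+2736v**2−7587v+7938 = (−3v+24)(v**4−10v**3−15v**2+360v−756) + (−303v**3+4176v**2−18495v+26082)
  v**4−10v**3−15v**2+360v−756 = (−(1/303)v−382/30603)(−303v**3+4176v**2−18495v+26082) + (−(243936/10201)v**2+(2195424/10201)v−4390848/10201)
  −303v**3+4176v**2−18495v+26082 = ((1030301/81312)v−234623/3872)(−(243936/10201)v**2+(2195424/10201)v−4390848/10201) + (0)
Last nonzero remainder: −(243936/10201)v**2+(2195424/10201)v−4390848/10201. Dividing through by −243936/10201 gives the monic gcd v**2−9v+18.

18−9v+v**2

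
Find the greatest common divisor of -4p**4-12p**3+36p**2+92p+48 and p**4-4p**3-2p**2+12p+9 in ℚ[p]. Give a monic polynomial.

Euclidean algorithm in ℚ[p]:
  -4p**4-12p**3+36p**2+92p+48 = (-4)(p**4-4p**3-2p**2+12p+9) + (-28p**3+28p**2+140p+84)
  p**4-4p**3-2p**2+12p+9 = (-(1/28)p+3/28)(-28p**3+28p**2+140p+84) + (0)
Last nonzero remainder: -28p**3+28p**2+140p+84. Dividing through by -28 gives the monic gcd p**3-p**2-5p-3.

p**3-p**2-5p-3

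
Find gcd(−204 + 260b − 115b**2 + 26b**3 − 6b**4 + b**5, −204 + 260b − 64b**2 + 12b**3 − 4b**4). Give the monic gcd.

Apply the Euclidean algorithm:
  b**5 − 6b**4 + 26b**3 − 115b**2 + 260b − 204 = (−(1/4)b + 3/4)(−4b**4 + 12b**3 − 64b**2 + 260b − 204) + (b**3 − 2b**2 + 14b − 51)
  −4b**4 + 12b**3 − 64b**2 + 260b − 204 = (−4b + 4)(b**3 − 2b**2 + 14b − 51) + (0)
The last nonzero remainder b**3 − 2b**2 + 14b − 51 is already monic.

−51 + 14b − 2b**2 + b**3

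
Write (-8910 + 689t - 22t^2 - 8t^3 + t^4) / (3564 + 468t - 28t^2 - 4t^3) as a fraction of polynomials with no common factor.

(-810 - 11t - 3t^2 - t^3)/(324 + 72t + 4t^2)

By polynomial division,
  t^4 - 8t^3 - 22t^2 + 689t - 8910 = (-(1/4)t + 15/4)(-4t^3 - 28t^2 + 468t + 3564) + (200t^2 - 175t - 22275)
  -4t^3 - 28t^2 + 468t + 3564 = (-(1/50)t - 63/400)(200t^2 - 175t - 22275) + (-(81/16)t + 891/16)
  200t^2 - 175t - 22275 = (-(3200/81)t - 400)(-(81/16)t + 891/16) + (0)
Last nonzero remainder: -(81/16)t + 891/16. Dividing through by -81/16 gives the monic gcd t - 11.
Cancel t - 11 from numerator and denominator to get the reduced form.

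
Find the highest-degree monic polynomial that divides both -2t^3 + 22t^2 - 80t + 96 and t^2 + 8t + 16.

Euclidean algorithm in ℚ[t]:
  -2t^3 + 22t^2 - 80t + 96 = (-2t + 38)(t^2 + 8t + 16) + (-352t - 512)
  t^2 + 8t + 16 = (-(1/352)t - 9/484)(-352t - 512) + (784/121)
  -352t - 512 = (-(2662/49)t - 3872/49)(784/121) + (0)
The last nonzero remainder is the constant 784/121, so the polynomials are coprime and gcd = 1.

1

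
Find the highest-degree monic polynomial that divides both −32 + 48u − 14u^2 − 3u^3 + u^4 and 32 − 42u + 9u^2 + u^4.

2 − 3u + u^2

Repeated division with remainder:
  u^4 − 3u^3 − 14u^2 + 48u − 32 = (u^4 + 9u^2 − 42u + 32) + (−3u^3 − 23u^2 + 90u − 64)
  u^4 + 9u^2 − 42u + 32 = (−(1/3)u + 23/9)(−3u^3 − 23u^2 + 90u − 64) + ((880/9)u^2 − (880/3)u + 1760/9)
  −3u^3 − 23u^2 + 90u − 64 = (−(27/880)u − 18/55)((880/9)u^2 − (880/3)u + 1760/9) + (0)
Last nonzero remainder: (880/9)u^2 − (880/3)u + 1760/9. Dividing through by 880/9 gives the monic gcd u^2 − 3u + 2.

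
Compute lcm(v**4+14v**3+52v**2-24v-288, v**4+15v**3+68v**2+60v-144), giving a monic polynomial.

By polynomial division,
  v**4+14v**3+52v**2-24v-288 = (v**4+15v**3+68v**2+60v-144) + (-v**3-16v**2-84v-144)
  v**4+15v**3+68v**2+60v-144 = (-v+1)(-v**3-16v**2-84v-144) + (0)
Last nonzero remainder: -v**3-16v**2-84v-144. Dividing through by -1 gives the monic gcd v**3+16v**2+84v+144.
Then lcm(f, g) = f·g / gcd(f, g); expanding and making the result monic gives the answer.

v**5+13v**4+38v**3-76v**2-264v+288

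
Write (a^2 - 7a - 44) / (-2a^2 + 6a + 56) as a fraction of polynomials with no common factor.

(-a + 11)/(2a - 14)

Euclidean algorithm in ℚ[a]:
  a^2 - 7a - 44 = (-1/2)(-2a^2 + 6a + 56) + (-4a - 16)
  -2a^2 + 6a + 56 = ((1/2)a - 7/2)(-4a - 16) + (0)
Last nonzero remainder: -4a - 16. Dividing through by -4 gives the monic gcd a + 4.
Cancel a + 4 from numerator and denominator to get the reduced form.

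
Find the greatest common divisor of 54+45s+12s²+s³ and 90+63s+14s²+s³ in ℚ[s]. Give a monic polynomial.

Apply the Euclidean algorithm:
  s³+12s²+45s+54 = (s³+14s²+63s+90) + (-2s²-18s-36)
  s³+14s²+63s+90 = (-(1/2)s-5/2)(-2s²-18s-36) + (0)
Last nonzero remainder: -2s²-18s-36. Dividing through by -2 gives the monic gcd s²+9s+18.

18+9s+s²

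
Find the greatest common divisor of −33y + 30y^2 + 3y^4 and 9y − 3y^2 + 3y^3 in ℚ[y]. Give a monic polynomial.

Repeated division with remainder:
  3y^4 + 30y^2 − 33y = (y + 1)(3y^3 − 3y^2 + 9y) + (24y^2 − 42y)
  3y^3 − 3y^2 + 9y = ((1/8)y + 3/32)(24y^2 − 42y) + ((207/16)y)
  24y^2 − 42y = ((128/69)y − 224/69)((207/16)y) + (0)
Last nonzero remainder: (207/16)y. Dividing through by 207/16 gives the monic gcd y.

y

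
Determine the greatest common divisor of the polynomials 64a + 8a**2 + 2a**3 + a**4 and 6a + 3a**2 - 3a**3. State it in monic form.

Repeated division with remainder:
  a**4 + 2a**3 + 8a**2 + 64a = (-(1/3)a - 1)(-3a**3 + 3a**2 + 6a) + (13a**2 + 70a)
  -3a**3 + 3a**2 + 6a = (-(3/13)a + 249/169)(13a**2 + 70a) + (-(16416/169)a)
  13a**2 + 70a = (-(2197/16416)a - 5915/8208)(-(16416/169)a) + (0)
Last nonzero remainder: -(16416/169)a. Dividing through by -16416/169 gives the monic gcd a.

a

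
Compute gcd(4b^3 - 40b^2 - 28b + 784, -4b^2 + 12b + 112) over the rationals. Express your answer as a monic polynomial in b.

b^2 - 3b - 28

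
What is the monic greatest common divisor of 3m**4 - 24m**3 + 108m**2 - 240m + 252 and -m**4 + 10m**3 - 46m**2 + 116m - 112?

Repeated division with remainder:
  3m**4 - 24m**3 + 108m**2 - 240m + 252 = (-3)(-m**4 + 10m**3 - 46m**2 + 116m - 112) + (6m**3 - 30m**2 + 108m - 84)
  -m**4 + 10m**3 - 46m**2 + 116m - 112 = (-(1/6)m + 5/6)(6m**3 - 30m**2 + 108m - 84) + (-3m**2 + 12m - 42)
  6m**3 - 30m**2 + 108m - 84 = (-2m + 2)(-3m**2 + 12m - 42) + (0)
Last nonzero remainder: -3m**2 + 12m - 42. Dividing through by -3 gives the monic gcd m**2 - 4m + 14.

m**2 - 4m + 14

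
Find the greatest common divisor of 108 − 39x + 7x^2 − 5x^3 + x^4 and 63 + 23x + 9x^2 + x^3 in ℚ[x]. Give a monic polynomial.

9 + 2x + x^2

Repeated division with remainder:
  x^4 − 5x^3 + 7x^2 − 39x + 108 = (x − 14)(x^3 + 9x^2 + 23x + 63) + (110x^2 + 220x + 990)
  x^3 + 9x^2 + 23x + 63 = ((1/110)x + 7/110)(110x^2 + 220x + 990) + (0)
Last nonzero remainder: 110x^2 + 220x + 990. Dividing through by 110 gives the monic gcd x^2 + 2x + 9.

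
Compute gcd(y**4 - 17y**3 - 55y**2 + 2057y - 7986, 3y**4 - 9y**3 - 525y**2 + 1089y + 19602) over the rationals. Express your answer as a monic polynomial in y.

Repeated division with remainder:
  y**4 - 17y**3 - 55y**2 + 2057y - 7986 = (1/3)(3y**4 - 9y**3 - 525y**2 + 1089y + 19602) + (-14y**3 + 120y**2 + 1694y - 14520)
  3y**4 - 9y**3 - 525y**2 + 1089y + 19602 = (-(3/14)y - 117/98)(-14y**3 + 120y**2 + 1694y - 14520) + (-(918/49)y**2 + 111078/49)
  -14y**3 + 120y**2 + 1694y - 14520 = ((343/459)y - 980/153)(-(918/49)y**2 + 111078/49) + (0)
Last nonzero remainder: -(918/49)y**2 + 111078/49. Dividing through by -918/49 gives the monic gcd y**2 - 121.

y**2 - 121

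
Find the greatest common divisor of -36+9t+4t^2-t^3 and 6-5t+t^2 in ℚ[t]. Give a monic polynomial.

Repeated division with remainder:
  -t^3+4t^2+9t-36 = (-t-1)(t^2-5t+6) + (10t-30)
  t^2-5t+6 = ((1/10)t-1/5)(10t-30) + (0)
Last nonzero remainder: 10t-30. Dividing through by 10 gives the monic gcd t-3.

-3+t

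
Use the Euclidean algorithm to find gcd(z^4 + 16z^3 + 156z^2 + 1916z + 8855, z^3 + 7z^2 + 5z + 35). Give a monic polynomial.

Repeated division with remainder:
  z^4 + 16z^3 + 156z^2 + 1916z + 8855 = (z + 9)(z^3 + 7z^2 + 5z + 35) + (88z^2 + 1836z + 8540)
  z^3 + 7z^2 + 5z + 35 = ((1/88)z - 305/1936)(88z^2 + 1836z + 8540) + ((95445/484)z + 668115/484)
  88z^2 + 1836z + 8540 = ((42592/95445)z + 118096/19089)((95445/484)z + 668115/484) + (0)
Last nonzero remainder: (95445/484)z + 668115/484. Dividing through by 95445/484 gives the monic gcd z + 7.

z + 7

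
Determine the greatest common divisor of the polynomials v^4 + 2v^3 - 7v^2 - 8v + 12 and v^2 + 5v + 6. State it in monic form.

v^2 + 5v + 6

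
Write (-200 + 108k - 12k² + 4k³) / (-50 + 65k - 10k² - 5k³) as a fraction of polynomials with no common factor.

(-100 + 4k - 4k²)/(-25 + 20k + 5k²)

Apply the Euclidean algorithm:
  4k³ - 12k² + 108k - 200 = (-4/5)(-5k³ - 10k² + 65k - 50) + (-20k² + 160k - 240)
  -5k³ - 10k² + 65k - 50 = ((1/4)k + 5/2)(-20k² + 160k - 240) + (-275k + 550)
  -20k² + 160k - 240 = ((4/55)k - 24/55)(-275k + 550) + (0)
Last nonzero remainder: -275k + 550. Dividing through by -275 gives the monic gcd k - 2.
Cancel k - 2 from numerator and denominator to get the reduced form.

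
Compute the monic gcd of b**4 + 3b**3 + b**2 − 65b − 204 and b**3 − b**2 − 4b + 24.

Apply the Euclidean algorithm:
  b**4 + 3b**3 + b**2 − 65b − 204 = (b + 4)(b**3 − b**2 − 4b + 24) + (9b**2 − 73b − 300)
  b**3 − b**2 − 4b + 24 = ((1/9)b + 64/81)(9b**2 − 73b − 300) + ((7048/81)b + 7048/27)
  9b**2 − 73b − 300 = ((729/7048)b − 2025/1762)((7048/81)b + 7048/27) + (0)
Last nonzero remainder: (7048/81)b + 7048/27. Dividing through by 7048/81 gives the monic gcd b + 3.

b + 3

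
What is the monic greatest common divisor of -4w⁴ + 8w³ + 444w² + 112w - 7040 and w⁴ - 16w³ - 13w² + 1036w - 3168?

w³ - 7w² - 76w + 352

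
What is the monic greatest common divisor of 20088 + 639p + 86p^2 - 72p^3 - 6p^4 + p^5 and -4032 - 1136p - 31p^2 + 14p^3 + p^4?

-72 - p + p^2

By polynomial division,
  p^5 - 6p^4 - 72p^3 + 86p^2 + 639p + 20088 = (p - 20)(p^4 + 14p^3 - 31p^2 - 1136p - 4032) + (239p^3 + 602p^2 - 18049p - 60552)
  p^4 + 14p^3 - 31p^2 - 1136p - 4032 = ((1/239)p + 2744/57121)(239p^3 + 602p^2 - 18049p - 60552) + ((891072/57121)p^2 - (891072/57121)p - 64157184/57121)
  239p^3 + 602p^2 - 18049p - 60552 = ((13651919/891072)p + 48038761/891072)((891072/57121)p^2 - (891072/57121)p - 64157184/57121) + (0)
Last nonzero remainder: (891072/57121)p^2 - (891072/57121)p - 64157184/57121. Dividing through by 891072/57121 gives the monic gcd p^2 - p - 72.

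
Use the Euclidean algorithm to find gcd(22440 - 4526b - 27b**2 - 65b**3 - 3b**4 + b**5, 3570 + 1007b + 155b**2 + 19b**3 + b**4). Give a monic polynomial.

510 + 71b + 12b**2 + b**3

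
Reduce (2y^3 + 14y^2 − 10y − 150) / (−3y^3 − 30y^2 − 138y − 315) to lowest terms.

(−2y^2 − 4y + 30)/(3y^2 + 15y + 63)

By polynomial division,
  2y^3 + 14y^2 − 10y − 150 = (−2/3)(−3y^3 − 30y^2 − 138y − 315) + (−6y^2 − 102y − 360)
  −3y^3 − 30y^2 − 138y − 315 = ((1/2)y − 7/2)(−6y^2 − 102y − 360) + (−315y − 1575)
  −6y^2 − 102y − 360 = ((2/105)y + 8/35)(−315y − 1575) + (0)
Last nonzero remainder: −315y − 1575. Dividing through by −315 gives the monic gcd y + 5.
Cancel y + 5 from numerator and denominator to get the reduced form.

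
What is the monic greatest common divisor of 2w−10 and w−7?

Apply the Euclidean algorithm:
  2w−10 = (2)(w−7) + (4)
  w−7 = ((1/4)w−7/4)(4) + (0)
The last nonzero remainder is the constant 4, so the polynomials are coprime and gcd = 1.

1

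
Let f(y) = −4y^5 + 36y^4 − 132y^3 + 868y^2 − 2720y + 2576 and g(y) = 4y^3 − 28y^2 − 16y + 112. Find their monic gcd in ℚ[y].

y^2 − 9y + 14

Repeated division with remainder:
  −4y^5 + 36y^4 − 132y^3 + 868y^2 − 2720y + 2576 = (−y^2 + 2y − 23)(4y^3 − 28y^2 − 16y + 112) + (368y^2 − 3312y + 5152)
  4y^3 − 28y^2 − 16y + 112 = ((1/92)y + 1/46)(368y^2 − 3312y + 5152) + (0)
Last nonzero remainder: 368y^2 − 3312y + 5152. Dividing through by 368 gives the monic gcd y^2 − 9y + 14.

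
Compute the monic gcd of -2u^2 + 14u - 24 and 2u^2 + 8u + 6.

1

Apply the Euclidean algorithm:
  -2u^2 + 14u - 24 = (-1)(2u^2 + 8u + 6) + (22u - 18)
  2u^2 + 8u + 6 = ((1/11)u + 53/121)(22u - 18) + (1680/121)
  22u - 18 = ((1331/840)u - 363/280)(1680/121) + (0)
The last nonzero remainder is the constant 1680/121, so the polynomials are coprime and gcd = 1.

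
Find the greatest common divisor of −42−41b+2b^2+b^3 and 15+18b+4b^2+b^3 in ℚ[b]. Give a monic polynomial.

1+b

Apply the Euclidean algorithm:
  b^3+2b^2−41b−42 = (b^3+4b^2+18b+15) + (−2b^2−59b−57)
  b^3+4b^2+18b+15 = (−(1/2)b+51/4)(−2b^2−59b−57) + ((2967/4)b+2967/4)
  −2b^2−59b−57 = (−(8/2967)b−76/989)((2967/4)b+2967/4) + (0)
Last nonzero remainder: (2967/4)b+2967/4. Dividing through by 2967/4 gives the monic gcd b+1.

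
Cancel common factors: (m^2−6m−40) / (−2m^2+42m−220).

(−m−4)/(2m−22)

By polynomial division,
  m^2−6m−40 = (−1/2)(−2m^2+42m−220) + (15m−150)
  −2m^2+42m−220 = (−(2/15)m+22/15)(15m−150) + (0)
Last nonzero remainder: 15m−150. Dividing through by 15 gives the monic gcd m−10.
Cancel m−10 from numerator and denominator to get the reduced form.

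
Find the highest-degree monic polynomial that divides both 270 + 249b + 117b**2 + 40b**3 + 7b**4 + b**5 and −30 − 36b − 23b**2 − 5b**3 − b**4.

15 + 3b + b**2

By polynomial division,
  b**5 + 7b**4 + 40b**3 + 117b**2 + 249b + 270 = (−b − 2)(−b**4 − 5b**3 − 23b**2 − 36b − 30) + (7b**3 + 35b**2 + 147b + 210)
  −b**4 − 5b**3 − 23b**2 − 36b − 30 = (−(1/7)b)(7b**3 + 35b**2 + 147b + 210) + (−2b**2 − 6b − 30)
  7b**3 + 35b**2 + 147b + 210 = (−(7/2)b − 7)(−2b**2 − 6b − 30) + (0)
Last nonzero remainder: −2b**2 − 6b − 30. Dividing through by −2 gives the monic gcd b**2 + 3b + 15.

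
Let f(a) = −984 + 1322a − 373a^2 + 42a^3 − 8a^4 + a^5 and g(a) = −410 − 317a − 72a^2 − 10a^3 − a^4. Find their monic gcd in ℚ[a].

41 + 3a + a^2

By polynomial division,
  a^5 − 8a^4 + 42a^3 − 373a^2 + 1322a − 984 = (−a + 18)(−a^4 − 10a^3 − 72a^2 − 317a − 410) + (150a^3 + 606a^2 + 6618a + 6396)
  −a^4 − 10a^3 − 72a^2 − 317a − 410 = (−(1/150)a − 149/3750)(150a^3 + 606a^2 + 6618a + 6396) + (−(2376/625)a^2 − (7128/625)a − 97416/625)
  150a^3 + 606a^2 + 6618a + 6396 = (−(15625/396)a − 8125/198)(−(2376/625)a^2 − (7128/625)a − 97416/625) + (0)
Last nonzero remainder: −(2376/625)a^2 − (7128/625)a − 97416/625. Dividing through by −2376/625 gives the monic gcd a^2 + 3a + 41.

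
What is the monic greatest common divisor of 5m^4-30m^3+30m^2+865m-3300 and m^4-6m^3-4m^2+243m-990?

Apply the Euclidean algorithm:
  5m^4-30m^3+30m^2+865m-3300 = (5)(m^4-6m^3-4m^2+243m-990) + (50m^2-350m+1650)
  m^4-6m^3-4m^2+243m-990 = ((1/50)m^2+(1/50)m-3/5)(50m^2-350m+1650) + (0)
Last nonzero remainder: 50m^2-350m+1650. Dividing through by 50 gives the monic gcd m^2-7m+33.

m^2-7m+33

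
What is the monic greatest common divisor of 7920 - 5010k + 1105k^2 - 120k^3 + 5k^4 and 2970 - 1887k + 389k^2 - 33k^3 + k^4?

By polynomial division,
  5k^4 - 120k^3 + 1105k^2 - 5010k + 7920 = (5)(k^4 - 33k^3 + 389k^2 - 1887k + 2970) + (45k^3 - 840k^2 + 4425k - 6930)
  k^4 - 33k^3 + 389k^2 - 1887k + 2970 = ((1/45)k - 43/135)(45k^3 - 840k^2 + 4425k - 6930) + ((208/9)k^2 - (2912/9)k + 2288/3)
  45k^3 - 840k^2 + 4425k - 6930 = ((405/208)k - 945/104)((208/9)k^2 - (2912/9)k + 2288/3) + (0)
Last nonzero remainder: (208/9)k^2 - (2912/9)k + 2288/3. Dividing through by 208/9 gives the monic gcd k^2 - 14k + 33.

33 - 14k + k^2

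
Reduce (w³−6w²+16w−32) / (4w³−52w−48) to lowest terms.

Apply the Euclidean algorithm:
  w³−6w²+16w−32 = (1/4)(4w³−52w−48) + (−6w²+29w−20)
  4w³−52w−48 = (−(2/3)w−29/9)(−6w²+29w−20) + ((253/9)w−1012/9)
  −6w²+29w−20 = (−(54/253)w+45/253)((253/9)w−1012/9) + (0)
Last nonzero remainder: (253/9)w−1012/9. Dividing through by 253/9 gives the monic gcd w−4.
Cancel w−4 from numerator and denominator to get the reduced form.

(w²−2w+8)/(4w²+16w+12)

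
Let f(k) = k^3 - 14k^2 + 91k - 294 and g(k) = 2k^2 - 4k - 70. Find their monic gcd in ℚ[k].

k - 7

Apply the Euclidean algorithm:
  k^3 - 14k^2 + 91k - 294 = ((1/2)k - 6)(2k^2 - 4k - 70) + (102k - 714)
  2k^2 - 4k - 70 = ((1/51)k + 5/51)(102k - 714) + (0)
Last nonzero remainder: 102k - 714. Dividing through by 102 gives the monic gcd k - 7.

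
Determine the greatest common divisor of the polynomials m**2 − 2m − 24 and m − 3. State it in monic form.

By polynomial division,
  m**2 − 2m − 24 = (m + 1)(m − 3) + (−21)
  m − 3 = (−(1/21)m + 1/7)(−21) + (0)
The last nonzero remainder is the constant −21, so the polynomials are coprime and gcd = 1.

1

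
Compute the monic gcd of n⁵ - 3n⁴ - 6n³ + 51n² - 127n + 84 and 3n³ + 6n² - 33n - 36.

By polynomial division,
  n⁵ - 3n⁴ - 6n³ + 51n² - 127n + 84 = ((1/3)n² - (5/3)n + 5)(3n³ + 6n² - 33n - 36) + (-22n² - 22n + 264)
  3n³ + 6n² - 33n - 36 = (-(3/22)n - 3/22)(-22n² - 22n + 264) + (0)
Last nonzero remainder: -22n² - 22n + 264. Dividing through by -22 gives the monic gcd n² + n - 12.

n² + n - 12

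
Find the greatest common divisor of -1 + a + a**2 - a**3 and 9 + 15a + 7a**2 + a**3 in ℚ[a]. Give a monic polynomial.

Repeated division with remainder:
  -a**3 + a**2 + a - 1 = (-1)(a**3 + 7a**2 + 15a + 9) + (8a**2 + 16a + 8)
  a**3 + 7a**2 + 15a + 9 = ((1/8)a + 5/8)(8a**2 + 16a + 8) + (4a + 4)
  8a**2 + 16a + 8 = (2a + 2)(4a + 4) + (0)
Last nonzero remainder: 4a + 4. Dividing through by 4 gives the monic gcd a + 1.

1 + a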